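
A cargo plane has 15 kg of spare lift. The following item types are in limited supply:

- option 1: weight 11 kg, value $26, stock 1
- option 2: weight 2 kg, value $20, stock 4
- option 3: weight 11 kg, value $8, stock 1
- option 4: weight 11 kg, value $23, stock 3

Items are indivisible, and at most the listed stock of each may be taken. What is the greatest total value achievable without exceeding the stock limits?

$80

Best selections within weight 15 and stock limits:
- 4×option 2: weight 8, value 80
- 1×option 1 + 2×option 2: weight 15, value 66
- 2×option 2 + 1×option 4: weight 15, value 63
- 3×option 2: weight 6, value 60
Best: $80.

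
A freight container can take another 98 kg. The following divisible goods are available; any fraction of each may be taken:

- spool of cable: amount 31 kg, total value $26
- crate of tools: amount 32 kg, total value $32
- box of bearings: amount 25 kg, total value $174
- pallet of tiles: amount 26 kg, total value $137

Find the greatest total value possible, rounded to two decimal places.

Take in order of value per unit:
- box of bearings (174/25 per unit): all 25 → value 174, running total 174.00
- pallet of tiles (137/26 per unit): all 26 → value 137, running total 311.00
- crate of tools (32/32 per unit): all 32 → value 32, running total 343.00
- spool of cable (26/31 per unit): 15 of 31 → value 15×26/31 = 12.5806, running total 355.58
Total 355.58.

355.58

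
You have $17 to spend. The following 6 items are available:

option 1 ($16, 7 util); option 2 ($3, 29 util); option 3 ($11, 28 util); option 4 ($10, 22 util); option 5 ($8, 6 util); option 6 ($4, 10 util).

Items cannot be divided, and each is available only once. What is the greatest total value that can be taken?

61 util

Check high-value combinations within $17:
- option 2+option 4+option 6: cost 3+10+4=17, value 29+22+10=61
- option 2+option 3: cost 3+11=14, value 29+28=57
- option 2+option 4: cost 3+10=13, value 29+22=51
- option 2+option 5+option 6: cost 3+8+4=15, value 29+6+10=45
Best: 61 util.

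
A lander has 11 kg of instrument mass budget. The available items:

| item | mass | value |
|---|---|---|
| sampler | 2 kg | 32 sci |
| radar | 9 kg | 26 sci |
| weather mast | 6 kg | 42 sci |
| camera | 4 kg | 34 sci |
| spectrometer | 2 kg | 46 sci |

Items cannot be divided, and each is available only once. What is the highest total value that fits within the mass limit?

120 sci

Check high-value combinations within 11 kg:
- sampler+weather mast+spectrometer: mass 2+6+2=10, value 32+42+46=120
- sampler+camera+spectrometer: mass 2+4+2=8, value 32+34+46=112
- weather mast+spectrometer: mass 6+2=8, value 42+46=88
Best: 120 sci.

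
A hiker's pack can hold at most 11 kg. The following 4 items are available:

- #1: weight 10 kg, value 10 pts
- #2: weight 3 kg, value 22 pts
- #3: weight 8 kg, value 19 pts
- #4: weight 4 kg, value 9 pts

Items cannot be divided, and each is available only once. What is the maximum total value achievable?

Check high-value combinations within 11 kg:
- #2+#3: weight 3+8=11, value 22+19=41
- #2+#4: weight 3+4=7, value 22+9=31
- #2: weight 3, value 22
- #3: weight 8, value 19
- #1: weight 10, value 10
Best: 41 pts.

41 pts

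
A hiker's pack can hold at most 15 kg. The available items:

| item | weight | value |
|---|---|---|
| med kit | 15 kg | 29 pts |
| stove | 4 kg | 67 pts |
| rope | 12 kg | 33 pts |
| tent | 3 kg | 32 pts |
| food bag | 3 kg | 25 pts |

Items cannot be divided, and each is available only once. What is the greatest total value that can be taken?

124 pts

Check high-value combinations within 15 kg:
- stove+tent+food bag: weight 4+3+3=10, value 67+32+25=124
- stove+tent: weight 4+3=7, value 67+32=99
- stove+food bag: weight 4+3=7, value 67+25=92
Best: 124 pts.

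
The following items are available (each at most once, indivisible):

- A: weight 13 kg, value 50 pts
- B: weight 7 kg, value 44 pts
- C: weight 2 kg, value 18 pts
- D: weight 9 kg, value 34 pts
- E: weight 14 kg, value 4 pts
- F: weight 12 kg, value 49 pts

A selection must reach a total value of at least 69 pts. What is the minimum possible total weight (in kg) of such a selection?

Subsets with value ≥ 69, sorted by total weight:
- B+D: weight 16, value 78
- B+C+D: weight 18, value 96
Minimum weight: 16 kg.

16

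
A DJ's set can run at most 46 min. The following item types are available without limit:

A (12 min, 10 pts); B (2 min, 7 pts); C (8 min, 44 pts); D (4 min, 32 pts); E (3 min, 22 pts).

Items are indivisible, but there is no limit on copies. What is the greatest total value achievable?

364 pts

Best value-per-unit is D at 32/4; filling with it alone gives 11×32 = 352.
Optimal mix: 10×D + 2×E → duration 46, value 364.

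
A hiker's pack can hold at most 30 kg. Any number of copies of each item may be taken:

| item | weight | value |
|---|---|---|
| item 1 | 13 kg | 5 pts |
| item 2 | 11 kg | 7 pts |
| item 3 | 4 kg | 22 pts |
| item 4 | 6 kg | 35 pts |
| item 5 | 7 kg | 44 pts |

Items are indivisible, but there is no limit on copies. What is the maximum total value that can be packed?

180 pts

Best value-per-unit is item 5 at 44/7; filling with it alone gives 4×44 = 176.
Optimal mix: 1×item 3 + 2×item 4 + 2×item 5 → weight 30, value 180.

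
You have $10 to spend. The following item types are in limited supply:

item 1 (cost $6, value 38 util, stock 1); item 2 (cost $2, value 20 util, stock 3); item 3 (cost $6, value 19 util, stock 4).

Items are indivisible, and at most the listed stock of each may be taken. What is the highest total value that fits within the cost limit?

Top feasible selections:
- 1×item 1 + 2×item 2: cost 10, value 78
- 3×item 2: cost 6, value 60
Best: 78 util.

78 util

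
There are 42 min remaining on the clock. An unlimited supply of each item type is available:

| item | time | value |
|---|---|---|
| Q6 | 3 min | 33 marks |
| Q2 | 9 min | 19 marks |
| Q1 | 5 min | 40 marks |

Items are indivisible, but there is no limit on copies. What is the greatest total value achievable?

462 marks

Best value-per-unit is Q6 at 33/3, and filling with it alone uses time 14×3=42. No mix of the others beats 14×33 = 462.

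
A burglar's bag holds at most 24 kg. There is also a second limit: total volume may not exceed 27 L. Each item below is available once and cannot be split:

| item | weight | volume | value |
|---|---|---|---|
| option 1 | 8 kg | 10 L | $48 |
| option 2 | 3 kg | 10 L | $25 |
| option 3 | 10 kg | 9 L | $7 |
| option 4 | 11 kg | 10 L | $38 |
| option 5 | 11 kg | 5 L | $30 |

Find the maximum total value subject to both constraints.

$103

Feasible sets respecting both limits:
- option 1+option 2+option 5: weight 22, volume 25, value 103
- option 1+option 4: weight 19, volume 20, value 86
- option 1+option 5: weight 19, volume 15, value 78
- option 1+option 2: weight 11, volume 20, value 73
Best: $103.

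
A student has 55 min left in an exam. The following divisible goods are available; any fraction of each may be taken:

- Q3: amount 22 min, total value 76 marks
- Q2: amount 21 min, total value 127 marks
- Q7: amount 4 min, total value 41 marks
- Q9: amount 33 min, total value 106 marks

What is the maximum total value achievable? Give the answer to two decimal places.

269.70

Take in order of value per unit:
- Q7 (41/4 per unit): all 4 → value 41, running total 41.00
- Q2 (127/21 per unit): all 21 → value 127, running total 168.00
- Q3 (76/22 per unit): all 22 → value 76, running total 244.00
- Q9 (106/33 per unit): 8 of 33 → value 8×106/33 = 25.6970, running total 269.70
Total 269.70.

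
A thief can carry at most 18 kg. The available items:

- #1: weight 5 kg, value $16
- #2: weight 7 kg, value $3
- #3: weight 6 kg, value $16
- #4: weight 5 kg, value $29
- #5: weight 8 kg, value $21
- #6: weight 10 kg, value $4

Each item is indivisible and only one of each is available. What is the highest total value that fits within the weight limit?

$66

Check high-value combinations within 18 kg:
- #1+#4+#5: weight 5+5+8=18, value 16+29+21=66
- #1+#3+#4: weight 5+6+5=16, value 16+16+29=61
- #4+#5: weight 5+8=13, value 29+21=50
- #1+#2+#4: weight 5+7+5=17, value 16+3+29=48
Best: $66.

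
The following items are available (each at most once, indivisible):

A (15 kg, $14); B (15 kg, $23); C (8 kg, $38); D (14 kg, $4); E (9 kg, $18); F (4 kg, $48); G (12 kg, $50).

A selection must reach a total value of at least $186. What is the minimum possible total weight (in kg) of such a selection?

63

Subsets with value ≥ 186, sorted by total weight:
- A+B+C+E+F+G: weight 63, value 191
- A+B+C+D+E+F+G: weight 77, value 195
Minimum weight: 63 kg.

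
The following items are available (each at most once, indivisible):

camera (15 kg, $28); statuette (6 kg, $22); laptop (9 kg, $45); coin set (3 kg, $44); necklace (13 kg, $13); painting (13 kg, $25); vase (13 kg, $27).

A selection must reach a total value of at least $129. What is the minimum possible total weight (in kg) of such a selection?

31

Subsets with value ≥ 129, sorted by total weight:
- statuette+laptop+coin set+vase: weight 31, value 138
- statuette+laptop+coin set+painting: weight 31, value 136
- camera+statuette+laptop+coin set: weight 33, value 139
- laptop+coin set+painting+vase: weight 38, value 141
Minimum weight: 31 kg.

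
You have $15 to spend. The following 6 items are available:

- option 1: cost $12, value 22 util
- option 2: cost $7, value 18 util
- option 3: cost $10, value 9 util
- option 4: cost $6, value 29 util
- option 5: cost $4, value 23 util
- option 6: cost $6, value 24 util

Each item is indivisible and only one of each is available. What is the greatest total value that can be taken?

53 util

Check high-value combinations within $15:
- option 4+option 6: cost 6+6=12, value 29+24=53
- option 4+option 5: cost 6+4=10, value 29+23=52
- option 5+option 6: cost 4+6=10, value 23+24=47
- option 2+option 4: cost 7+6=13, value 18+29=47
- option 2+option 6: cost 7+6=13, value 18+24=42
Best: 53 util.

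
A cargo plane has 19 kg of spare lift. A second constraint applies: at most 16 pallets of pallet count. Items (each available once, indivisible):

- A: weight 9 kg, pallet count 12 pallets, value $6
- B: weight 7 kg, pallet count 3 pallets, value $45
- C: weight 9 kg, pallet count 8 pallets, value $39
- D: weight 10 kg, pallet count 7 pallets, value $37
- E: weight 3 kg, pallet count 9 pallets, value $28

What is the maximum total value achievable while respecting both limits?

$84

Feasible sets respecting both limits:
- B+C: weight 16, pallet count 11, value 84
- B+D: weight 17, pallet count 10, value 82
- C+D: weight 19, pallet count 15, value 76
- B+E: weight 10, pallet count 12, value 73
Best: $84.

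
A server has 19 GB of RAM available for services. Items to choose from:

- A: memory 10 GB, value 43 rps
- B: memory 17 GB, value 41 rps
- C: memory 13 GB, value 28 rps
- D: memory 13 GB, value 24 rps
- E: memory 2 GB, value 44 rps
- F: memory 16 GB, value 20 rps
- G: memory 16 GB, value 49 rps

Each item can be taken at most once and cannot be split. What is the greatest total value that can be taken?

93 rps

Check high-value combinations within 19 GB:
- E+G: memory 2+16=18, value 44+49=93
- A+E: memory 10+2=12, value 43+44=87
- B+E: memory 17+2=19, value 41+44=85
- C+E: memory 13+2=15, value 28+44=72
Best: 93 rps.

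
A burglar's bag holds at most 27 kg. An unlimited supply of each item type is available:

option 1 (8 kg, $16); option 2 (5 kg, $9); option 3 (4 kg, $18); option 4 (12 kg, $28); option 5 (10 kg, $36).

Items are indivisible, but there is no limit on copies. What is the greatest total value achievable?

$108

Best value-per-unit is option 3 at 18/4, and filling with it alone uses weight 6×4=24. No mix of the others beats 6×18 = 108.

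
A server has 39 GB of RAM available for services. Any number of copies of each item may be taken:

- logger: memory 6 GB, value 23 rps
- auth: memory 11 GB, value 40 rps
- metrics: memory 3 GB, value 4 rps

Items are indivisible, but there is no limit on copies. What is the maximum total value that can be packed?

143 rps

Best value-per-unit is logger at 23/6; filling with it alone gives 6×23 = 138.
Optimal mix: 1×logger + 3×auth → memory 39, value 143.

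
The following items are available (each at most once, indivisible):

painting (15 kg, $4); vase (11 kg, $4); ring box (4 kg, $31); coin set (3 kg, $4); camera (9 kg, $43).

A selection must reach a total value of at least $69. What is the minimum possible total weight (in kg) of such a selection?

Subsets with value ≥ 69, sorted by total weight:
- ring box+camera: weight 13, value 74
- ring box+coin set+camera: weight 16, value 78
- vase+ring box+camera: weight 24, value 78
Minimum weight: 13 kg.

13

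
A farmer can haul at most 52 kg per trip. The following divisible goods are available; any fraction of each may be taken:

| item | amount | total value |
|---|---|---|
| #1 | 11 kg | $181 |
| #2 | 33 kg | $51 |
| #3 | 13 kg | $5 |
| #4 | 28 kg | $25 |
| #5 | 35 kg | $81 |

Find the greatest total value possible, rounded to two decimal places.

271.27

Take in order of value per unit:
- #1 (181/11 per unit): all 11 → value 181, running total 181.00
- #5 (81/35 per unit): all 35 → value 81, running total 262.00
- #2 (51/33 per unit): 6 of 33 → value 6×51/33 = 9.2727, running total 271.27
Total 271.27.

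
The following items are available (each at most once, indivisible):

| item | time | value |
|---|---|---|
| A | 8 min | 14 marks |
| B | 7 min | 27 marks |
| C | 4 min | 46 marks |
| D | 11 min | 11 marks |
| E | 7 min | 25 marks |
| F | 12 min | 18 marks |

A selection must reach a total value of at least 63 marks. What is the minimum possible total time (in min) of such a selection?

Subsets with value ≥ 63, sorted by total time:
- B+C: time 11, value 73
- C+E: time 11, value 71
- C+F: time 16, value 64
- B+C+E: time 18, value 98
Minimum time: 11 min.

11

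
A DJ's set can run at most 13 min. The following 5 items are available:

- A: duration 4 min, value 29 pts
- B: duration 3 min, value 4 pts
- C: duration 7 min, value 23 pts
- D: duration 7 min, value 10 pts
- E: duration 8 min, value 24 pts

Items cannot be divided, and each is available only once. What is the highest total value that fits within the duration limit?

53 pts

Check high-value combinations within 13 min:
- A+E: duration 4+8=12, value 29+24=53
- A+C: duration 4+7=11, value 29+23=52
- A+D: duration 4+7=11, value 29+10=39
Best: 53 pts.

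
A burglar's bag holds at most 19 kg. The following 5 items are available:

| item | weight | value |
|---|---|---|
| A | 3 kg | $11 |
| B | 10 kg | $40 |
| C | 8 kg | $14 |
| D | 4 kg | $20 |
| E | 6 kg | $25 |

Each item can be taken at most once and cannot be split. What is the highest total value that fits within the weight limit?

$76

Check high-value combinations within 19 kg:
- A+B+E: weight 3+10+6=19, value 11+40+25=76
- A+B+D: weight 3+10+4=17, value 11+40+20=71
- B+E: weight 10+6=16, value 40+25=65
- B+D: weight 10+4=14, value 40+20=60
- C+D+E: weight 8+4+6=18, value 14+20+25=59
Best: $76.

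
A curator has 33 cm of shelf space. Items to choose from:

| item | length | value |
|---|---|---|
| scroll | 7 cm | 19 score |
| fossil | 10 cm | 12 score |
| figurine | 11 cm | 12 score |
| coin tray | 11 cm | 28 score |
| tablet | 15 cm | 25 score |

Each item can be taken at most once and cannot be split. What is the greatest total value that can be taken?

72 score

Check high-value combinations within 33 cm:
- scroll+coin tray+tablet: length 7+11+15=33, value 19+28+25=72
- scroll+fossil+coin tray: length 7+10+11=28, value 19+12+28=59
- scroll+figurine+coin tray: length 7+11+11=29, value 19+12+28=59
- scroll+fossil+tablet: length 7+10+15=32, value 19+12+25=56
- scroll+figurine+tablet: length 7+11+15=33, value 19+12+25=56
Best: 72 score.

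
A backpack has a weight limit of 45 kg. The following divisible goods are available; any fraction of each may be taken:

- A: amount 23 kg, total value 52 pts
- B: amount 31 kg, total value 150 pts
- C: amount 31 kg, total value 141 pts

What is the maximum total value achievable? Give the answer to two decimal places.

213.68

Take in order of value per unit:
- B (150/31 per unit): all 31 → value 150, running total 150.00
- C (141/31 per unit): 14 of 31 → value 14×141/31 = 63.6774, running total 213.68
Total 213.68.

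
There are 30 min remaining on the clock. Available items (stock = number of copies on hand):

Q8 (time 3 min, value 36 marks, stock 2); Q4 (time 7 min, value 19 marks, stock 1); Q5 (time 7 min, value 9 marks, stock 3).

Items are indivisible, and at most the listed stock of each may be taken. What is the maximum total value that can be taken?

109 marks

Best selections within time 30 and stock limits:
- 2×Q8 + 1×Q4 + 2×Q5: time 27, value 109
- 2×Q8 + 1×Q4 + 1×Q5: time 20, value 100
- 2×Q8 + 3×Q5: time 27, value 99
Best: 109 marks.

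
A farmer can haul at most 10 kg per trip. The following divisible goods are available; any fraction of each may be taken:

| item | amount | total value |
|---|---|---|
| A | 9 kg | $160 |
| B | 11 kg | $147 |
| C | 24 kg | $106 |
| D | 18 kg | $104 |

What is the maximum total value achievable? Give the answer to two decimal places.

Take in order of value per unit:
- A (160/9 per unit): all 9 → value 160, running total 160.00
- B (147/11 per unit): 1 of 11 → value 1×147/11 = 13.3636, running total 173.36
Total 173.36.

173.36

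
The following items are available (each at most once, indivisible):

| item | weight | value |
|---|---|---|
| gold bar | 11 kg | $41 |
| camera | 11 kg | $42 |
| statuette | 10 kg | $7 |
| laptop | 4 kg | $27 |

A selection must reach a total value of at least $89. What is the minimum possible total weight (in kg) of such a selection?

26

Subsets with value ≥ 89, sorted by total weight:
- gold bar+camera+laptop: weight 26, value 110
- gold bar+camera+statuette: weight 32, value 90
- gold bar+camera+statuette+laptop: weight 36, value 117
Minimum weight: 26 kg.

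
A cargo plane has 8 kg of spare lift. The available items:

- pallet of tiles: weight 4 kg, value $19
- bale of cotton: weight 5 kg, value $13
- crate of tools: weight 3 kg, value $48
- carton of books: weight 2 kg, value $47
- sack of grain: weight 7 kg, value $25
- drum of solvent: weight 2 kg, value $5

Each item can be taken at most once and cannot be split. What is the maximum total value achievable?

This is a 0/1 knapsack; check combinations near the capacity.
- crate of tools+carton of books+drum of solvent: weight 3+2+2=7, value 48+47+5=100
- crate of tools+carton of books: weight 3+2=5, value 48+47=95
- pallet of tiles+carton of books+drum of solvent: weight 4+2+2=8, value 19+47+5=71
- pallet of tiles+crate of tools: weight 4+3=7, value 19+48=67
- pallet of tiles+carton of books: weight 4+2=6, value 19+47=66
Best: $100.

$100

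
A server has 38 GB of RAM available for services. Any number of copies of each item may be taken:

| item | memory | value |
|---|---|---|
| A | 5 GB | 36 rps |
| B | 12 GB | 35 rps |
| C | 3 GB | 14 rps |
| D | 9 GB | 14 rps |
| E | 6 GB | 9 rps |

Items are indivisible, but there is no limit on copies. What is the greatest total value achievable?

Best value-per-unit is A at 36/5; filling with it alone gives 7×36 = 252.
Optimal mix: 7×A + 1×C → memory 38, value 266.

266 rps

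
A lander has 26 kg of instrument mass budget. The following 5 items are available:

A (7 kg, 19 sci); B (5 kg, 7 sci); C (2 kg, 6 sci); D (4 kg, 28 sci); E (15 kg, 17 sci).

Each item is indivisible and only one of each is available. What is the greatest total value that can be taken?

64 sci

Check high-value combinations within 26 kg:
- A+D+E: mass 7+4+15=26, value 19+28+17=64
- A+B+C+D: mass 7+5+2+4=18, value 19+7+6+28=60
- B+C+D+E: mass 5+2+4+15=26, value 7+6+28+17=58
- A+B+D: mass 7+5+4=16, value 19+7+28=54
Best: 64 sci.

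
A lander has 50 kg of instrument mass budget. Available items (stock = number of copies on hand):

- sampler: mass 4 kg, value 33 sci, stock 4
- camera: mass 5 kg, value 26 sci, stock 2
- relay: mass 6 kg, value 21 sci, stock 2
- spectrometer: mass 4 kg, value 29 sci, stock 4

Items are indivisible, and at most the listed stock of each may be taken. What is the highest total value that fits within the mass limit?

Top feasible selections:
- 4×sampler + 2×camera + 1×relay + 4×spectrometer: mass 48, value 321
- 4×sampler + 1×camera + 2×relay + 4×spectrometer: mass 49, value 316
- 4×sampler + 2×camera + 2×relay + 3×spectrometer: mass 50, value 313
- 3×sampler + 2×camera + 2×relay + 4×spectrometer: mass 50, value 309
Best: 321 sci.

321 sci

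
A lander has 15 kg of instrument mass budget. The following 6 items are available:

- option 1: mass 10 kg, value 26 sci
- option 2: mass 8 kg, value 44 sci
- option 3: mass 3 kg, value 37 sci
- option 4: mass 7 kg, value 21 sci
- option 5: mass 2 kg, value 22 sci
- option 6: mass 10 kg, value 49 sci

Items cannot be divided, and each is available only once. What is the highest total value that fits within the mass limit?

108 sci

Check high-value combinations within 15 kg:
- option 3+option 5+option 6: mass 3+2+10=15, value 37+22+49=108
- option 2+option 3+option 5: mass 8+3+2=13, value 44+37+22=103
- option 3+option 6: mass 3+10=13, value 37+49=86
Best: 108 sci.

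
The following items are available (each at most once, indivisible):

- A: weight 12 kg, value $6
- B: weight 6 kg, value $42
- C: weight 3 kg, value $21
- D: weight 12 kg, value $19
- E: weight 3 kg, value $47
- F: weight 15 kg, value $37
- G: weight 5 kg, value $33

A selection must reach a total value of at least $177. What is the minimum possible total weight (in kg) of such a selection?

32

Subsets with value ≥ 177, sorted by total weight:
- B+C+E+F+G: weight 32, value 180
- B+D+E+F+G: weight 41, value 178
- B+C+D+E+F+G: weight 44, value 199
Minimum weight: 32 kg.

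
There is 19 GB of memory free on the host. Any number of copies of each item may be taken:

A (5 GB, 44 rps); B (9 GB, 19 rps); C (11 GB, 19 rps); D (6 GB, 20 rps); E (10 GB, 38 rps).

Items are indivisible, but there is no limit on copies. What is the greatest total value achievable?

132 rps

Best value-per-unit is A at 44/5, and filling with it alone uses memory 3×5=15. No mix of the others beats 3×44 = 132.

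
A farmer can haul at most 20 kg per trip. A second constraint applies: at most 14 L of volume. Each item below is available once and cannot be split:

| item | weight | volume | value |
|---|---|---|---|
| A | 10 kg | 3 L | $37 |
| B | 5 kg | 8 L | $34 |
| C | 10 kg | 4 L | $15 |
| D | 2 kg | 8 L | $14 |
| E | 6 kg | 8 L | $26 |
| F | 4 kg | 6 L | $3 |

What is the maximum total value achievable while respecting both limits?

$71

Feasible sets respecting both limits:
- A+B: weight 15, volume 11, value 71
- A+E: weight 16, volume 11, value 63
- A+C: weight 20, volume 7, value 52
Best: $71.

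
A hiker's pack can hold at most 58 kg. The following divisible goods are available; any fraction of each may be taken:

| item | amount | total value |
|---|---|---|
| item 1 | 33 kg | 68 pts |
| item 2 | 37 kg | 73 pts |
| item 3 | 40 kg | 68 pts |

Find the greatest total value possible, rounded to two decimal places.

Take in order of value per unit:
- item 1 (68/33 per unit): all 33 → value 68, running total 68.00
- item 2 (73/37 per unit): 25 of 37 → value 25×73/37 = 49.3243, running total 117.32
Total 117.32.

117.32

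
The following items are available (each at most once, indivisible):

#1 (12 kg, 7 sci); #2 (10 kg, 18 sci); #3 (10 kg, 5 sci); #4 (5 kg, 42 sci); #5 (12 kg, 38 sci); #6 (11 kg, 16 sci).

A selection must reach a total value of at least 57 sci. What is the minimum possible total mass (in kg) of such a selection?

15

Subsets with value ≥ 57, sorted by total mass:
- #2+#4: mass 15, value 60
- #4+#6: mass 16, value 58
Minimum mass: 15 kg.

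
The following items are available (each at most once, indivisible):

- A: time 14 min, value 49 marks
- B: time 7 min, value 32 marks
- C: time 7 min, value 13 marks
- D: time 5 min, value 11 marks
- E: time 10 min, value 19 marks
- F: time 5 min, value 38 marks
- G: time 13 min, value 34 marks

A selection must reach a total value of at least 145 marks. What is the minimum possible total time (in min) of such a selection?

39

Subsets with value ≥ 145, sorted by total time:
- A+B+F+G: time 39, value 153
- A+B+D+E+F: time 41, value 149
- A+B+C+E+F: time 43, value 151
Minimum time: 39 min.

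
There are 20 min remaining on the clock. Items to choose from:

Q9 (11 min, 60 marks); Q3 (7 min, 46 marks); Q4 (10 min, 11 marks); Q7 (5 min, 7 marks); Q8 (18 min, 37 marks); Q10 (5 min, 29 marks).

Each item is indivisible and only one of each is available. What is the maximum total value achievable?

106 marks

Check high-value combinations within 20 min:
- Q9+Q3: time 11+7=18, value 60+46=106
- Q9+Q10: time 11+5=16, value 60+29=89
- Q3+Q7+Q10: time 7+5+5=17, value 46+7+29=82
- Q3+Q10: time 7+5=12, value 46+29=75
- Q9+Q7: time 11+5=16, value 60+7=67
Best: 106 marks.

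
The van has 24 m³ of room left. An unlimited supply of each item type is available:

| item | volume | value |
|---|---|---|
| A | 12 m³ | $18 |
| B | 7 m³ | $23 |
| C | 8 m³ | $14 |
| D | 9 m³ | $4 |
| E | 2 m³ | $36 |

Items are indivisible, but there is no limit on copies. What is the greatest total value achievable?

$432

Best value-per-unit is E at 36/2, and filling with it alone uses volume 12×2=24. No mix of the others beats 12×36 = 432.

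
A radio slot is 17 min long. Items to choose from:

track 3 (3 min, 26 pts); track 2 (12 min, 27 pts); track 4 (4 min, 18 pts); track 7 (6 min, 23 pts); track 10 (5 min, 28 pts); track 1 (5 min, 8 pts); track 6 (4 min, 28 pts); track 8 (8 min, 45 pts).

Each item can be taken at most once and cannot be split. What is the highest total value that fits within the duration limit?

101 pts

Check high-value combinations within 17 min:
- track 10+track 6+track 8: duration 5+4+8=17, value 28+28+45=101
- track 3+track 4+track 10+track 6: duration 3+4+5+4=16, value 26+18+28+28=100
- track 3+track 6+track 8: duration 3+4+8=15, value 26+28+45=99
- track 3+track 10+track 8: duration 3+5+8=16, value 26+28+45=99
- track 3+track 4+track 7+track 6: duration 3+4+6+4=17, value 26+18+23+28=95
Best: 101 pts.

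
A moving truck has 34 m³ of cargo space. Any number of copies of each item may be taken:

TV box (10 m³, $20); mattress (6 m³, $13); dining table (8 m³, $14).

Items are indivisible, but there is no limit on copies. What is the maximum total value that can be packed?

Best value-per-unit is mattress at 13/6; filling with it alone gives 5×13 = 65.
Optimal mix: 1×TV box + 4×mattress → volume 34, value 72.

$72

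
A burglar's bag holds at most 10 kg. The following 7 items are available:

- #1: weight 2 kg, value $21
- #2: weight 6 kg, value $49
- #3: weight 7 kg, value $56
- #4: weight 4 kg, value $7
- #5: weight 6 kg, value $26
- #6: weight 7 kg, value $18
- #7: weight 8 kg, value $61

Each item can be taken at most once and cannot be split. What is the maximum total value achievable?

Check high-value combinations within 10 kg:
- #1+#7: weight 2+8=10, value 21+61=82
- #1+#3: weight 2+7=9, value 21+56=77
- #1+#2: weight 2+6=8, value 21+49=70
- #7: weight 8, value 61
Best: $82.

$82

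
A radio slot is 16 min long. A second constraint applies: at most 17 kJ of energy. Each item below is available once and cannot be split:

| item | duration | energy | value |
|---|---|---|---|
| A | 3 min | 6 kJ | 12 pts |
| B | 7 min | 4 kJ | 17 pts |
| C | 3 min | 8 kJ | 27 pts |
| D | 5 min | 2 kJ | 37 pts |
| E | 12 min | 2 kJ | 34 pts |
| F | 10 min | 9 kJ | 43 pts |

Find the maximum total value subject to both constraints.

81 pts

Feasible sets respecting both limits:
- B+C+D: duration 15, energy 14, value 81
- D+F: duration 15, energy 11, value 80
- A+C+D: duration 11, energy 16, value 76
Best: 81 pts.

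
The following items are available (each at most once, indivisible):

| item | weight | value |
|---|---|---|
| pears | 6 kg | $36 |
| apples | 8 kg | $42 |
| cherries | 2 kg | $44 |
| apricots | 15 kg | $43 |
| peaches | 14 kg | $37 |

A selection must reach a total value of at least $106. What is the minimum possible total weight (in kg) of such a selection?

Subsets with value ≥ 106, sorted by total weight:
- pears+apples+cherries: weight 16, value 122
- pears+cherries+peaches: weight 22, value 117
Minimum weight: 16 kg.

16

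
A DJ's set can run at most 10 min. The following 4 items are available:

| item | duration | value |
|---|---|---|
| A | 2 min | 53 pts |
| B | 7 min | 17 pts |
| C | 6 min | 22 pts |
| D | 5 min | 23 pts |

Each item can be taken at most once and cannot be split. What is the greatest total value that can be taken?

This is a 0/1 knapsack; check combinations near the capacity.
- A+D: duration 2+5=7, value 53+23=76
- A+C: duration 2+6=8, value 53+22=75
- A+B: duration 2+7=9, value 53+17=70
Best: 76 pts.

76 pts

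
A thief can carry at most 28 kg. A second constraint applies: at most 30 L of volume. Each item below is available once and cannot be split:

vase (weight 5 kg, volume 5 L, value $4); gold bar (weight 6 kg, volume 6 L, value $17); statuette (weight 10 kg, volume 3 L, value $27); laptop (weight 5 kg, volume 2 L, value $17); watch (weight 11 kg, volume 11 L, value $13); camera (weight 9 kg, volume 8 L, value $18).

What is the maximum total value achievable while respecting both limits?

$65

Feasible sets respecting both limits:
- vase+gold bar+statuette+laptop: weight 26, volume 16, value 65
- gold bar+statuette+camera: weight 25, volume 17, value 62
- statuette+laptop+camera: weight 24, volume 13, value 62
Best: $65.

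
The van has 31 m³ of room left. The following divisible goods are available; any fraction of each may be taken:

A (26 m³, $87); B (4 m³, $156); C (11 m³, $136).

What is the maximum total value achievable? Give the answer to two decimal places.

345.54

Take in order of value per unit:
- B (156/4 per unit): all 4 → value 156, running total 156.00
- C (136/11 per unit): all 11 → value 136, running total 292.00
- A (87/26 per unit): 16 of 26 → value 16×87/26 = 53.5385, running total 345.54
Total 345.54.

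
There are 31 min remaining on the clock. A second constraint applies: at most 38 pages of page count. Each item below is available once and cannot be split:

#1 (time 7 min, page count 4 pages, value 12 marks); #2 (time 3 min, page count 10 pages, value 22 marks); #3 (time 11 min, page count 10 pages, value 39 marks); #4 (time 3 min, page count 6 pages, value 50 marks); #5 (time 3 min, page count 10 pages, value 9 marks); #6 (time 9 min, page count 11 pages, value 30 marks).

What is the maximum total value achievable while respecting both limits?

Feasible sets respecting both limits:
- #2+#3+#4+#6: time 26, page count 37, value 141
- #1+#3+#4+#6: time 30, page count 31, value 131
- #3+#4+#5+#6: time 26, page count 37, value 128
- #1+#2+#3+#4: time 24, page count 30, value 123
Best: 141 marks.

141 marks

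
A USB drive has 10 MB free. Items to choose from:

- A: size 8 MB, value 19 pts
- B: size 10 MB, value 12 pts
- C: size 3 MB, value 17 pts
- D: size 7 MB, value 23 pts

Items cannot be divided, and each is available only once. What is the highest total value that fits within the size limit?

40 pts

This is a 0/1 knapsack; check combinations near the capacity.
- C+D: size 3+7=10, value 17+23=40
- D: size 7, value 23
- A: size 8, value 19
- C: size 3, value 17
- B: size 10, value 12
Best: 40 pts.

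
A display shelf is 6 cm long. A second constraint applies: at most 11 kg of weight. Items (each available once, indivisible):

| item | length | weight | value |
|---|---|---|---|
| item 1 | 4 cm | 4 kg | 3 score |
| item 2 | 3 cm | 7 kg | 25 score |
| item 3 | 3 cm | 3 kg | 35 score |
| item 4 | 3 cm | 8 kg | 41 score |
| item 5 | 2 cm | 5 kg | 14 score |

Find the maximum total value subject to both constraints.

76 score

Feasible sets respecting both limits:
- item 3+item 4: length 6, weight 11, value 76
- item 2+item 3: length 6, weight 10, value 60
- item 3+item 5: length 5, weight 8, value 49
- item 4: length 3, weight 8, value 41
Best: 76 score.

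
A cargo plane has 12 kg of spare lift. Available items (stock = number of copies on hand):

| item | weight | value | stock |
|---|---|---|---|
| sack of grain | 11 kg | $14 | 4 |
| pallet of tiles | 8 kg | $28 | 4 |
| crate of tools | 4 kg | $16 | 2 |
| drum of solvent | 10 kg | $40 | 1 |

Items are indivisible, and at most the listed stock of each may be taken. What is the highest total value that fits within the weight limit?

Best selections within weight 12 and stock limits:
- 1×pallet of tiles + 1×crate of tools: weight 12, value 44
- 1×drum of solvent: weight 10, value 40
- 2×crate of tools: weight 8, value 32
Best: $44.

$44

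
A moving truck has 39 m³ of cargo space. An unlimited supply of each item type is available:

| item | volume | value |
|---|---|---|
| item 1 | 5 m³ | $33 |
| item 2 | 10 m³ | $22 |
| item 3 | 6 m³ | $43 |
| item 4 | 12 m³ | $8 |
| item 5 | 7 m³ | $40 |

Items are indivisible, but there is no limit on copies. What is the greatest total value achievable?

Best value-per-unit is item 3 at 43/6; filling with it alone gives 6×43 = 258.
Optimal mix: 3×item 1 + 4×item 3 → volume 39, value 271.

$271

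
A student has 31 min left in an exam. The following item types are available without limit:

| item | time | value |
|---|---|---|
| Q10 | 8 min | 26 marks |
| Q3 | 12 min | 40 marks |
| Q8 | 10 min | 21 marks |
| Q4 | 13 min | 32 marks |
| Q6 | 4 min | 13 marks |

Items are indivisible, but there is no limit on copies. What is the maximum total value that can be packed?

Best value-per-unit is Q3 at 40/12; filling with it alone gives 2×40 = 80.
Optimal mix: 2×Q3 + 1×Q6 → time 28, value 93.

93 marks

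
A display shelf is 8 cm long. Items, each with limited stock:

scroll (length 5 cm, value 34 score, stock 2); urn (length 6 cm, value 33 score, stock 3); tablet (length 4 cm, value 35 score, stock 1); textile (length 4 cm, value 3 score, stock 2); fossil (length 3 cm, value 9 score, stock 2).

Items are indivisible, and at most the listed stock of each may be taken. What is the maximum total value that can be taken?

Best selections within length 8 and stock limits:
- 1×tablet + 1×fossil: length 7, value 44
- 1×scroll + 1×fossil: length 8, value 43
- 1×tablet + 1×textile: length 8, value 38
Best: 44 score.

44 score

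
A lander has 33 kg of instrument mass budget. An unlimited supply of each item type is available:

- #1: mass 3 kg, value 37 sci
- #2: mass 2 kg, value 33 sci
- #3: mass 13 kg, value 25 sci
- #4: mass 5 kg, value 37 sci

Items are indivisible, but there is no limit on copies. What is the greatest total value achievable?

Best value-per-unit is #2 at 33/2; filling with it alone gives 16×33 = 528.
Optimal mix: 1×#1 + 15×#2 → mass 33, value 532.

532 sci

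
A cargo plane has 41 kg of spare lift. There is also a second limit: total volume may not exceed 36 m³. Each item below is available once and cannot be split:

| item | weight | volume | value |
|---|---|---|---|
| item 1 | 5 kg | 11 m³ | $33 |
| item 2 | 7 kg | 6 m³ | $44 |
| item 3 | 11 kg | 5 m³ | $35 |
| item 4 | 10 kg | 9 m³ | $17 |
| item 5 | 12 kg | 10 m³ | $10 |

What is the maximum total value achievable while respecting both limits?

$129

Feasible sets respecting both limits:
- item 1+item 2+item 3+item 4: weight 33, volume 31, value 129
- item 1+item 2+item 3+item 5: weight 35, volume 32, value 122
- item 1+item 2+item 3: weight 23, volume 22, value 112
- item 2+item 3+item 4+item 5: weight 40, volume 30, value 106
Best: $129.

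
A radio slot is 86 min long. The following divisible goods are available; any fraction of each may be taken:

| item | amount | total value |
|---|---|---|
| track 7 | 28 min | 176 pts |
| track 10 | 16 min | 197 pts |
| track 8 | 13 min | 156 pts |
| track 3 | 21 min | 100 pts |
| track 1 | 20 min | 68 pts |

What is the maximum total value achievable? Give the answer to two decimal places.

Take in order of value per unit:
- track 10 (197/16 per unit): all 16 → value 197, running total 197.00
- track 8 (156/13 per unit): all 13 → value 156, running total 353.00
- track 7 (176/28 per unit): all 28 → value 176, running total 529.00
- track 3 (100/21 per unit): all 21 → value 100, running total 629.00
- track 1 (68/20 per unit): 8 of 20 → value 8×68/20 = 27.2000, running total 656.20
Total 656.20.

656.20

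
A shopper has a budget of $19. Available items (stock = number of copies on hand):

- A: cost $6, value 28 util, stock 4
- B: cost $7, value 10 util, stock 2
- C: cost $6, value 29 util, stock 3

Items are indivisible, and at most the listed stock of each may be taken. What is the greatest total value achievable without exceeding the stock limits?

87 util

Best selections within cost 19 and stock limits:
- 3×C: cost 18, value 87
- 1×A + 2×C: cost 18, value 86
- 2×A + 1×C: cost 18, value 85
- 3×A: cost 18, value 84
Best: 87 util.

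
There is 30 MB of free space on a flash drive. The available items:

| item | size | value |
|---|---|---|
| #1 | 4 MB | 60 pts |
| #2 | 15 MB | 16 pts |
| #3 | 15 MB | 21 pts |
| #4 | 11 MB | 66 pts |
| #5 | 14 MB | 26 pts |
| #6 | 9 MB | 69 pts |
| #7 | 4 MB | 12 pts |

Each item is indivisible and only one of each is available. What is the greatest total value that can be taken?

Check high-value combinations within 30 MB:
- #1+#4+#6+#7: size 4+11+9+4=28, value 60+66+69+12=207
- #1+#4+#6: size 4+11+9=24, value 60+66+69=195
- #1+#5+#6: size 4+14+9=27, value 60+26+69=155
- #1+#4+#5: size 4+11+14=29, value 60+66+26=152
- #1+#3+#6: size 4+15+9=28, value 60+21+69=150
Best: 207 pts.

207 pts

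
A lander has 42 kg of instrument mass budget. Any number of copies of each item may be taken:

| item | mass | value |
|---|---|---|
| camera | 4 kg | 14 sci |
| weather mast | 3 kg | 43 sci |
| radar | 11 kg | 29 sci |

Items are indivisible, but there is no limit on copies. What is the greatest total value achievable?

Best value-per-unit is weather mast at 43/3, and filling with it alone uses mass 14×3=42. No mix of the others beats 14×43 = 602.

602 sci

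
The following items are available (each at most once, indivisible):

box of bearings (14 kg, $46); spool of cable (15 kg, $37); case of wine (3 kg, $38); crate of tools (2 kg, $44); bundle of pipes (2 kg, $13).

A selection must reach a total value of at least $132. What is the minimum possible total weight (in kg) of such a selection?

Subsets with value ≥ 132, sorted by total weight:
- box of bearings+case of wine+crate of tools+bundle of pipes: weight 21, value 141
- spool of cable+case of wine+crate of tools+bundle of pipes: weight 22, value 132
- box of bearings+spool of cable+crate of tools+bundle of pipes: weight 33, value 140
- box of bearings+spool of cable+case of wine+crate of tools: weight 34, value 165
Minimum weight: 21 kg.

21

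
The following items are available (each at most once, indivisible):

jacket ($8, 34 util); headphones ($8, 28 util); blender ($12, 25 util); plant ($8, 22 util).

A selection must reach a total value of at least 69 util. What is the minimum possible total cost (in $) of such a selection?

24

Subsets with value ≥ 69, sorted by total cost:
- jacket+headphones+plant: cost 24, value 84
- jacket+headphones+blender: cost 28, value 87
Minimum cost: 24 $.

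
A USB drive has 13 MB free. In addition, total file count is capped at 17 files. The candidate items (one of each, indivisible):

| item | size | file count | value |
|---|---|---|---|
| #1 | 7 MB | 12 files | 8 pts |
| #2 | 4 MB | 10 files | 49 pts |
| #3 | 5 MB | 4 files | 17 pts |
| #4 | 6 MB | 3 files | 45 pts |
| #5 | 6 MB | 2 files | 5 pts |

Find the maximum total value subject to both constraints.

Feasible sets respecting both limits:
- #2+#4: size 10, file count 13, value 94
- #2+#3: size 9, file count 14, value 66
- #3+#4: size 11, file count 7, value 62
Best: 94 pts.

94 pts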